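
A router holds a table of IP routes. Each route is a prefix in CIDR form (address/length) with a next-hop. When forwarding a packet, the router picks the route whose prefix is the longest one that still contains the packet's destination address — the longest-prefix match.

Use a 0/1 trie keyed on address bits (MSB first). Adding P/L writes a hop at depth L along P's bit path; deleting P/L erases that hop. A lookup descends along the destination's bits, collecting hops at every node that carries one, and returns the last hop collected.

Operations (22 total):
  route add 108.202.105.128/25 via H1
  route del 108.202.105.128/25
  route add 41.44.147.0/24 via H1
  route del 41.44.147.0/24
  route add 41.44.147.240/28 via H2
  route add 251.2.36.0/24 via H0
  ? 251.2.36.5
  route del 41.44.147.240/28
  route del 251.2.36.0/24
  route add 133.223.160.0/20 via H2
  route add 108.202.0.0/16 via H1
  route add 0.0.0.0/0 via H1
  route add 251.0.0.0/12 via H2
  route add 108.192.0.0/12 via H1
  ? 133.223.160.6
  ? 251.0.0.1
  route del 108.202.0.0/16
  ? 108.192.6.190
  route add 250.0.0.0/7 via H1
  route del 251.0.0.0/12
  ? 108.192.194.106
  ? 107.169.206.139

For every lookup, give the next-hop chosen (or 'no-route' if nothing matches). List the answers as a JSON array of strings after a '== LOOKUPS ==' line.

Trace:
  + 108.202.105.128/25 (H1) depth=25
  - 108.202.105.128/25 clear@25
  + 41.44.147.0/24 (H1) depth=24
  - 41.44.147.0/24 clear@24
  + 41.44.147.240/28 (H2) depth=28
  + 251.2.36.0/24 (H0) depth=24
  Q 251.2.36.5: descend 111110110000001000100100 ; hops seen [H0] ; pick H0
  - 41.44.147.240/28 clear@28
  - 251.2.36.0/24 clear@24
  + 133.223.160.0/20 (H2) depth=20
  + 108.202.0.0/16 (H1) depth=16
  + 0.0.0.0/0 (H1) depth=0
  + 251.0.0.0/12 (H2) depth=12
  + 108.192.0.0/12 (H1) depth=12
  Q 133.223.160.6: descend 10000101110111111010 ; hops seen [H1,H2] ; pick H2
  Q 251.0.0.1: descend 11111011000000 ; hops seen [H1,H2] ; pick H2
  - 108.202.0.0/16 clear@16
  Q 108.192.6.190: descend 011011001100 ; hops seen [H1,H1] ; pick H1
  + 250.0.0.0/7 (H1) depth=7
  - 251.0.0.0/12 clear@12
  Q 108.192.194.106: descend 011011001100 ; hops seen [H1,H1] ; pick H1
  Q 107.169.206.139: descend 01101 ; hops seen [H1] ; pick H1

== LOOKUPS ==
["H0","H2","H2","H1","H1","H1"]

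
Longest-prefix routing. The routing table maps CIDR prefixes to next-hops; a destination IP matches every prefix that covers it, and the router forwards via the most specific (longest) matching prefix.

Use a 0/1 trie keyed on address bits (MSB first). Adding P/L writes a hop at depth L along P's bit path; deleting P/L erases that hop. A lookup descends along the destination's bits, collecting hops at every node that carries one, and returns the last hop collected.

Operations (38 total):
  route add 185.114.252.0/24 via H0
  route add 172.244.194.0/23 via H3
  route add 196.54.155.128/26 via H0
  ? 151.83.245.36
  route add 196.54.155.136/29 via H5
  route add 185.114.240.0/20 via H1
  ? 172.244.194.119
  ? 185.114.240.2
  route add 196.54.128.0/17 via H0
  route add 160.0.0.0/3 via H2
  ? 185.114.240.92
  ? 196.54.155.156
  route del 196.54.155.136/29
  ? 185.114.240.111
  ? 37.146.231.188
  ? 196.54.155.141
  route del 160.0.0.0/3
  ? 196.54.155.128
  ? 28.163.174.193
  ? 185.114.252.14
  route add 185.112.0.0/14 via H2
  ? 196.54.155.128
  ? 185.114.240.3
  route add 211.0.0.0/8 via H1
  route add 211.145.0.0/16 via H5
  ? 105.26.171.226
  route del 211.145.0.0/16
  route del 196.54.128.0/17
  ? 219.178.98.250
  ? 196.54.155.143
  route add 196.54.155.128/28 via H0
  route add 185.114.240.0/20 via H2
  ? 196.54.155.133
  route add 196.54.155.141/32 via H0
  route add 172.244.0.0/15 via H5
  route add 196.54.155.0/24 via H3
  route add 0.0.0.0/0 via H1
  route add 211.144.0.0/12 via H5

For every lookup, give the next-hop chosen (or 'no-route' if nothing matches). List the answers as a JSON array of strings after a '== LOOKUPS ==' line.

Process each operation:
  + 185.114.252.0/24 (H0) depth=24
  + 172.244.194.0/23 (H3) depth=23
  + 196.54.155.128/26 (H0) depth=26
  ? 151.83.245.36  path d0:-→d1:-→d2:-  best=no-route
  + 196.54.155.136/29 (H5) depth=29
  + 185.114.240.0/20 (H1) depth=20
  ? 172.244.194.119  path d0:-→d1:-→d2:-→d3:-→d4:-→d5:-→d6:-→d7:-→d8:-→d9:-→d10:-→d11:-→d12:-→d13:-→d14:-→d15:-→d16:-→d17:-→d18:-→d19:-→d20:-→d21:-→d22:-→d23:H3  best=H3
  ? 185.114.240.2  path d0:-→d1:-→d2:-→d3:-→d4:-→d5:-→d6:-→d7:-→d8:-→d9:-→d10:-→d11:-→d12:-→d13:-→d14:-→d15:-→d16:-→d17:-→d18:-→d19:-→d20:H1  best=H1
  + 196.54.128.0/17 (H0) depth=17
  + 160.0.0.0/3 (H2) depth=3
  ? 185.114.240.92  path d0:-→d1:-→d2:-→d3:H2→d4:-→d5:-→d6:-→d7:-→d8:-→d9:-→d10:-→d11:-→d12:-→d13:-→d14:-→d15:-→d16:-→d17:-→d18:-→d19:-→d20:H1  best=H1
  ? 196.54.155.156  path d0:-→d1:-→d2:-→d3:-→d4:-→d5:-→d6:-→d7:-→d8:-→d9:-→d10:-→d11:-→d12:-→d13:-→d14:-→d15:-→d16:-→d17:H0→d18:-→d19:-→d20:-→d21:-→d22:-→d23:-→d24:-→d25:-→d26:H0→d27:-  best=H0
  - 196.54.155.136/29 clear@29
  ? 185.114.240.111  path d0:-→d1:-→d2:-→d3:H2→d4:-→d5:-→d6:-→d7:-→d8:-→d9:-→d10:-→d11:-→d12:-→d13:-→d14:-→d15:-→d16:-→d17:-→d18:-→d19:-→d20:H1  best=H1
  ? 37.146.231.188  path d0:-  best=no-route
  ? 196.54.155.141  path d0:-→d1:-→d2:-→d3:-→d4:-→d5:-→d6:-→d7:-→d8:-→d9:-→d10:-→d11:-→d12:-→d13:-→d14:-→d15:-→d16:-→d17:H0→d18:-→d19:-→d20:-→d21:-→d22:-→d23:-→d24:-→d25:-→d26:H0→d27:-→d28:-→d29:-  best=H0
  - 160.0.0.0/3 clear@3
  ? 196.54.155.128  path d0:-→d1:-→d2:-→d3:-→d4:-→d5:-→d6:-→d7:-→d8:-→d9:-→d10:-→d11:-→d12:-→d13:-→d14:-→d15:-→d16:-→d17:H0→d18:-→d19:-→d20:-→d21:-→d22:-→d23:-→d24:-→d25:-→d26:H0→d27:-→d28:-  best=H0
  ? 28.163.174.193  path d0:-  best=no-route
  ? 185.114.252.14  path d0:-→d1:-→d2:-→d3:-→d4:-→d5:-→d6:-→d7:-→d8:-→d9:-→d10:-→d11:-→d12:-→d13:-→d14:-→d15:-→d16:-→d17:-→d18:-→d19:-→d20:H1→d21:-→d22:-→d23:-→d24:H0  best=H0
  + 185.112.0.0/14 (H2) depth=14
  ? 196.54.155.128  path d0:-→d1:-→d2:-→d3:-→d4:-→d5:-→d6:-→d7:-→d8:-→d9:-→d10:-→d11:-→d12:-→d13:-→d14:-→d15:-→d16:-→d17:H0→d18:-→d19:-→d20:-→d21:-→d22:-→d23:-→d24:-→d25:-→d26:H0→d27:-→d28:-  best=H0
  ? 185.114.240.3  path d0:-→d1:-→d2:-→d3:-→d4:-→d5:-→d6:-→d7:-→d8:-→d9:-→d10:-→d11:-→d12:-→d13:-→d14:H2→d15:-→d16:-→d17:-→d18:-→d19:-→d20:H1  best=H1
  + 211.0.0.0/8 (H1) depth=8
  + 211.145.0.0/16 (H5) depth=16
  ? 105.26.171.226  path d0:-  best=no-route
  - 211.145.0.0/16 clear@16
  - 196.54.128.0/17 clear@17
  ? 219.178.98.250  path d0:-→d1:-→d2:-→d3:-→d4:-  best=no-route
  ? 196.54.155.143  path d0:-→d1:-→d2:-→d3:-→d4:-→d5:-→d6:-→d7:-→d8:-→d9:-→d10:-→d11:-→d12:-→d13:-→d14:-→d15:-→d16:-→d17:-→d18:-→d19:-→d20:-→d21:-→d22:-→d23:-→d24:-→d25:-→d26:H0→d27:-→d28:-→d29:-  best=H0
  + 196.54.155.128/28 (H0) depth=28
  + 185.114.240.0/20 (H2) depth=20
  ? 196.54.155.133  path d0:-→d1:-→d2:-→d3:-→d4:-→d5:-→d6:-→d7:-→d8:-→d9:-→d10:-→d11:-→d12:-→d13:-→d14:-→d15:-→d16:-→d17:-→d18:-→d19:-→d20:-→d21:-→d22:-→d23:-→d24:-→d25:-→d26:H0→d27:-→d28:H0  best=H0
  + 196.54.155.141/32 (H0) depth=32
  + 172.244.0.0/15 (H5) depth=15
  + 196.54.155.0/24 (H3) depth=24
  + 0.0.0.0/0 (H1) depth=0
  + 211.144.0.0/12 (H5) depth=12

== LOOKUPS ==
["no-route","H3","H1","H1","H0","H1","no-route","H0","H0","no-route","H0","H0","H1","no-route","no-route","H0","H0"]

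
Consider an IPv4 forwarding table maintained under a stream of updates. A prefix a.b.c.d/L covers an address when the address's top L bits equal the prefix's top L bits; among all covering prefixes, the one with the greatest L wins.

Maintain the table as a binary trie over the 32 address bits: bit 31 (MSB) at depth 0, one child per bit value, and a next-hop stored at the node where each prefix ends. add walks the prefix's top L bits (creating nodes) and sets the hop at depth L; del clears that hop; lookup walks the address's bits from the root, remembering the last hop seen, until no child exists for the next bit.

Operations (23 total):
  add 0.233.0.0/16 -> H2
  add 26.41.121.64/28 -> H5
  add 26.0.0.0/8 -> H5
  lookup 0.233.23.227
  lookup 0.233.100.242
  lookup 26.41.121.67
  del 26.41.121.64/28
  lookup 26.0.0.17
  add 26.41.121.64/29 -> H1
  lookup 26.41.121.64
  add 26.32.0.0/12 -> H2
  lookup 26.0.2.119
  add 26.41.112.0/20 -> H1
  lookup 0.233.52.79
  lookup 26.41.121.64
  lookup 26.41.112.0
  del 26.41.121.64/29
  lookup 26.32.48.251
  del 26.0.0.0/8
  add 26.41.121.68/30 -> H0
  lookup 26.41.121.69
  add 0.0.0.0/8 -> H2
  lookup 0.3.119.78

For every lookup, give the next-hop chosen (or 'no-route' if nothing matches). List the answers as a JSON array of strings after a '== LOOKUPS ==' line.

Trace:
  + 0.233.0.0/16 (H2) depth=16
  + 26.41.121.64/28 (H5) depth=28
  + 26.0.0.0/8 (H5) depth=8
  ? 0.233.23.227  path d0:-→d1:-→d2:-→d3:-→d4:-→d5:-→d6:-→d7:-→d8:-→d9:-→d10:-→d11:-→d12:-→d13:-→d14:-→d15:-→d16:H2  best=H2
  ? 0.233.100.242  path d0:-→d1:-→d2:-→d3:-→d4:-→d5:-→d6:-→d7:-→d8:-→d9:-→d10:-→d11:-→d12:-→d13:-→d14:-→d15:-→d16:H2  best=H2
  ? 26.41.121.67  path d0:-→d1:-→d2:-→d3:-→d4:-→d5:-→d6:-→d7:-→d8:H5→d9:-→d10:-→d11:-→d12:-→d13:-→d14:-→d15:-→d16:-→d17:-→d18:-→d19:-→d20:-→d21:-→d22:-→d23:-→d24:-→d25:-→d26:-→d27:-→d28:H5  best=H5
  - 26.41.121.64/28 clear@28
  ? 26.0.0.17  path d0:-→d1:-→d2:-→d3:-→d4:-→d5:-→d6:-→d7:-→d8:H5→d9:-→d10:-  best=H5
  + 26.41.121.64/29 (H1) depth=29
  ? 26.41.121.64  path d0:-→d1:-→d2:-→d3:-→d4:-→d5:-→d6:-→d7:-→d8:H5→d9:-→d10:-→d11:-→d12:-→d13:-→d14:-→d15:-→d16:-→d17:-→d18:-→d19:-→d20:-→d21:-→d22:-→d23:-→d24:-→d25:-→d26:-→d27:-→d28:-→d29:H1  best=H1
  + 26.32.0.0/12 (H2) depth=12
  ? 26.0.2.119  path d0:-→d1:-→d2:-→d3:-→d4:-→d5:-→d6:-→d7:-→d8:H5→d9:-→d10:-  best=H5
  + 26.41.112.0/20 (H1) depth=20
  ? 0.233.52.79  path d0:-→d1:-→d2:-→d3:-→d4:-→d5:-→d6:-→d7:-→d8:-→d9:-→d10:-→d11:-→d12:-→d13:-→d14:-→d15:-→d16:H2  best=H2
  ? 26.41.121.64  path d0:-→d1:-→d2:-→d3:-→d4:-→d5:-→d6:-→d7:-→d8:H5→d9:-→d10:-→d11:-→d12:H2→d13:-→d14:-→d15:-→d16:-→d17:-→d18:-→d19:-→d20:H1→d21:-→d22:-→d23:-→d24:-→d25:-→d26:-→d27:-→d28:-→d29:H1  best=H1
  ? 26.41.112.0  path d0:-→d1:-→d2:-→d3:-→d4:-→d5:-→d6:-→d7:-→d8:H5→d9:-→d10:-→d11:-→d12:H2→d13:-→d14:-→d15:-→d16:-→d17:-→d18:-→d19:-→d20:H1  best=H1
  - 26.41.121.64/29 clear@29
  ? 26.32.48.251  path d0:-→d1:-→d2:-→d3:-→d4:-→d5:-→d6:-→d7:-→d8:H5→d9:-→d10:-→d11:-→d12:H2  best=H2
  - 26.0.0.0/8 clear@8
  + 26.41.121.68/30 (H0) depth=30
  ? 26.41.121.69  path d0:-→d1:-→d2:-→d3:-→d4:-→d5:-→d6:-→d7:-→d8:-→d9:-→d10:-→d11:-→d12:H2→d13:-→d14:-→d15:-→d16:-→d17:-→d18:-→d19:-→d20:H1→d21:-→d22:-→d23:-→d24:-→d25:-→d26:-→d27:-→d28:-→d29:-→d30:H0  best=H0
  + 0.0.0.0/8 (H2) depth=8
  ? 0.3.119.78  path d0:-→d1:-→d2:-→d3:-→d4:-→d5:-→d6:-→d7:-→d8:H2  best=H2

== LOOKUPS ==
["H2","H2","H5","H5","H1","H5","H2","H1","H1","H2","H0","H2"]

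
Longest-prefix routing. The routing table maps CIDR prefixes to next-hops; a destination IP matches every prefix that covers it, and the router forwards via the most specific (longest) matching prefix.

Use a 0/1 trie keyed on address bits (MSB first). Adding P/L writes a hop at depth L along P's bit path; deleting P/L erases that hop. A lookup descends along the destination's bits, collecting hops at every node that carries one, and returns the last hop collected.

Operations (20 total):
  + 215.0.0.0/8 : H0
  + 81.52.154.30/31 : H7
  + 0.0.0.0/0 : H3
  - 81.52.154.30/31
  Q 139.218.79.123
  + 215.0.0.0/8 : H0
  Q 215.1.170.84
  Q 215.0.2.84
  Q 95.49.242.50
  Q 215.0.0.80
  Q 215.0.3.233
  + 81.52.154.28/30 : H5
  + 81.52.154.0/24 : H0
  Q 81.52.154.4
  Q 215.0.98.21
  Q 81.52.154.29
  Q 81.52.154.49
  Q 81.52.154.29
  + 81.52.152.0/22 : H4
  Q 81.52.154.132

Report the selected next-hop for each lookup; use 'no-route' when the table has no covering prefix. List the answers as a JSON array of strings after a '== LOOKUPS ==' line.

Trace:
  + 215.0.0.0/8 (H0) depth=8
  + 81.52.154.30/31 (H7) depth=31
  + 0.0.0.0/0 (H3) depth=0
  - 81.52.154.30/31 clear@31
  Q 139.218.79.123: descend 1 ; hops seen [H3] ; pick H3
  + 215.0.0.0/8 (H0) depth=8
  Q 215.1.170.84: descend 11010111 ; hops seen [H3,H0] ; pick H0
  Q 215.0.2.84: descend 11010111 ; hops seen [H3,H0] ; pick H0
  Q 95.49.242.50: descend 0101 ; hops seen [H3] ; pick H3
  Q 215.0.0.80: descend 11010111 ; hops seen [H3,H0] ; pick H0
  Q 215.0.3.233: descend 11010111 ; hops seen [H3,H0] ; pick H0
  + 81.52.154.28/30 (H5) depth=30
  + 81.52.154.0/24 (H0) depth=24
  Q 81.52.154.4: descend 010100010011010010011010000 ; hops seen [H3,H0] ; pick H0
  Q 215.0.98.21: descend 11010111 ; hops seen [H3,H0] ; pick H0
  Q 81.52.154.29: descend 010100010011010010011010000111 ; hops seen [H3,H0,H5] ; pick H5
  Q 81.52.154.49: descend 01010001001101001001101000 ; hops seen [H3,H0] ; pick H0
  Q 81.52.154.29: descend 010100010011010010011010000111 ; hops seen [H3,H0,H5] ; pick H5
  + 81.52.152.0/22 (H4) depth=22
  Q 81.52.154.132: descend 010100010011010010011010 ; hops seen [H3,H4,H0] ; pick H0

== LOOKUPS ==
["H3","H0","H0","H3","H0","H0","H0","H0","H5","H0","H5","H0"]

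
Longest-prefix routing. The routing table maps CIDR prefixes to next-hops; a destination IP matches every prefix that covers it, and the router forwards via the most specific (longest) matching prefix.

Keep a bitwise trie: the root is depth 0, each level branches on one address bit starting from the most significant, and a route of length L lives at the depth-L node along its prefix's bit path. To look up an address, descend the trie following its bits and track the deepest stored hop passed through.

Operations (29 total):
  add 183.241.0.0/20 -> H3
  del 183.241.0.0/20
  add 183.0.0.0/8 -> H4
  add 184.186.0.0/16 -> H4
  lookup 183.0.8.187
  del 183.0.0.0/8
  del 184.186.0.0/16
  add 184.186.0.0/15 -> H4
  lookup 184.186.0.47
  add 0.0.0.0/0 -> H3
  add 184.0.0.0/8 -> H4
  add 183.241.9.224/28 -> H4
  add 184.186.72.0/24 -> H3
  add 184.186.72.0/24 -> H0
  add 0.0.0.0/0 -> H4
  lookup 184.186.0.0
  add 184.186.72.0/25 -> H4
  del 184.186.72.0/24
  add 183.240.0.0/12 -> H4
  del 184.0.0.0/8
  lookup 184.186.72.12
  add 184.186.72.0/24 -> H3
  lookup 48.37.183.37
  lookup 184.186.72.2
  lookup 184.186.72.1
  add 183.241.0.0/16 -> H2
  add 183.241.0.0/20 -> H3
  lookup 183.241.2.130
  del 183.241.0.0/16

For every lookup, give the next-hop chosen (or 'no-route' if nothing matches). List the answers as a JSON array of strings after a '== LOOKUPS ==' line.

Trace:
  + 183.241.0.0/20 (H3) depth=20
  del 183.241.0.0/20 (clear depth 20)
  + 183.0.0.0/8 (H4) depth=8
  + 184.186.0.0/16 (H4) depth=16
  ? 183.0.8.187  path d0:-→d1:-→d2:-→d3:-→d4:-→d5:-→d6:-→d7:-→d8:H4  best=H4
  del 183.0.0.0/8 (clear depth 8)
  del 184.186.0.0/16 (clear depth 16)
  + 184.186.0.0/15 (H4) depth=15
  ? 184.186.0.47  path d0:-→d1:-→d2:-→d3:-→d4:-→d5:-→d6:-→d7:-→d8:-→d9:-→d10:-→d11:-→d12:-→d13:-→d14:-→d15:H4→d16:-  best=H4
  + 0.0.0.0/0 (H3) depth=0
  + 184.0.0.0/8 (H4) depth=8
  + 183.241.9.224/28 (H4) depth=28
  + 184.186.72.0/24 (H3) depth=24
  + 184.186.72.0/24 (H0) depth=24
  + 0.0.0.0/0 (H4) depth=0
  ? 184.186.0.0  path d0:H4→d1:-→d2:-→d3:-→d4:-→d5:-→d6:-→d7:-→d8:H4→d9:-→d10:-→d11:-→d12:-→d13:-→d14:-→d15:H4→d16:-→d17:-  best=H4
  + 184.186.72.0/25 (H4) depth=25
  del 184.186.72.0/24 (clear depth 24)
  + 183.240.0.0/12 (H4) depth=12
  del 184.0.0.0/8 (clear depth 8)
  ? 184.186.72.12  path d0:H4→d1:-→d2:-→d3:-→d4:-→d5:-→d6:-→d7:-→d8:-→d9:-→d10:-→d11:-→d12:-→d13:-→d14:-→d15:H4→d16:-→d17:-→d18:-→d19:-→d20:-→d21:-→d22:-→d23:-→d24:-→d25:H4  best=H4
  + 184.186.72.0/24 (H3) depth=24
  ? 48.37.183.37  path d0:H4  best=H4
  ? 184.186.72.2  path d0:H4→d1:-→d2:-→d3:-→d4:-→d5:-→d6:-→d7:-→d8:-→d9:-→d10:-→d11:-→d12:-→d13:-→d14:-→d15:H4→d16:-→d17:-→d18:-→d19:-→d20:-→d21:-→d22:-→d23:-→d24:H3→d25:H4  best=H4
  ? 184.186.72.1  path d0:H4→d1:-→d2:-→d3:-→d4:-→d5:-→d6:-→d7:-→d8:-→d9:-→d10:-→d11:-→d12:-→d13:-→d14:-→d15:H4→d16:-→d17:-→d18:-→d19:-→d20:-→d21:-→d22:-→d23:-→d24:H3→d25:H4  best=H4
  + 183.241.0.0/16 (H2) depth=16
  + 183.241.0.0/20 (H3) depth=20
  ? 183.241.2.130  path d0:H4→d1:-→d2:-→d3:-→d4:-→d5:-→d6:-→d7:-→d8:-→d9:-→d10:-→d11:-→d12:H4→d13:-→d14:-→d15:-→d16:H2→d17:-→d18:-→d19:-→d20:H3  best=H3
  del 183.241.0.0/16 (clear depth 16)

== LOOKUPS ==
["H4","H4","H4","H4","H4","H4","H4","H3"]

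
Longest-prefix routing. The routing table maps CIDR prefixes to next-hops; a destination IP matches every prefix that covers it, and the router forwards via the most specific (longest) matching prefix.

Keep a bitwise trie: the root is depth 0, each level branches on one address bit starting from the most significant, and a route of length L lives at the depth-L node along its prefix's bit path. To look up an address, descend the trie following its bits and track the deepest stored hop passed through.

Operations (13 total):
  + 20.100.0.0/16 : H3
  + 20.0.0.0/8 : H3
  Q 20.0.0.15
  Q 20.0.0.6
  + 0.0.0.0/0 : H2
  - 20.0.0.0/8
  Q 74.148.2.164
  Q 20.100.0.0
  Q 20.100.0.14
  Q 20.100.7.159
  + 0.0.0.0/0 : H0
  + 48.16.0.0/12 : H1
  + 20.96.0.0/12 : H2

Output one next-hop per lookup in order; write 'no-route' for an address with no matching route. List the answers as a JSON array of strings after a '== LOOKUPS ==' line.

Trace:
  add 20.100.0.0/16 -> H3 at depth 16
  add 20.0.0.0/8 -> H3 at depth 8
  Q 20.0.0.15: descend 000101000 ; hops seen [H3] ; pick H3
  Q 20.0.0.6: descend 000101000 ; hops seen [H3] ; pick H3
  add 0.0.0.0/0 -> H2 at depth 0
  - 20.0.0.0/8 clear@8
  Q 74.148.2.164: descend 0 ; hops seen [H2] ; pick H2
  Q 20.100.0.0: descend 0001010001100100 ; hops seen [H2,H3] ; pick H3
  Q 20.100.0.14: descend 0001010001100100 ; hops seen [H2,H3] ; pick H3
  Q 20.100.7.159: descend 0001010001100100 ; hops seen [H2,H3] ; pick H3
  add 0.0.0.0/0 -> H0 at depth 0
  add 48.16.0.0/12 -> H1 at depth 12
  add 20.96.0.0/12 -> H2 at depth 12

== LOOKUPS ==
["H3","H3","H2","H3","H3","H3"]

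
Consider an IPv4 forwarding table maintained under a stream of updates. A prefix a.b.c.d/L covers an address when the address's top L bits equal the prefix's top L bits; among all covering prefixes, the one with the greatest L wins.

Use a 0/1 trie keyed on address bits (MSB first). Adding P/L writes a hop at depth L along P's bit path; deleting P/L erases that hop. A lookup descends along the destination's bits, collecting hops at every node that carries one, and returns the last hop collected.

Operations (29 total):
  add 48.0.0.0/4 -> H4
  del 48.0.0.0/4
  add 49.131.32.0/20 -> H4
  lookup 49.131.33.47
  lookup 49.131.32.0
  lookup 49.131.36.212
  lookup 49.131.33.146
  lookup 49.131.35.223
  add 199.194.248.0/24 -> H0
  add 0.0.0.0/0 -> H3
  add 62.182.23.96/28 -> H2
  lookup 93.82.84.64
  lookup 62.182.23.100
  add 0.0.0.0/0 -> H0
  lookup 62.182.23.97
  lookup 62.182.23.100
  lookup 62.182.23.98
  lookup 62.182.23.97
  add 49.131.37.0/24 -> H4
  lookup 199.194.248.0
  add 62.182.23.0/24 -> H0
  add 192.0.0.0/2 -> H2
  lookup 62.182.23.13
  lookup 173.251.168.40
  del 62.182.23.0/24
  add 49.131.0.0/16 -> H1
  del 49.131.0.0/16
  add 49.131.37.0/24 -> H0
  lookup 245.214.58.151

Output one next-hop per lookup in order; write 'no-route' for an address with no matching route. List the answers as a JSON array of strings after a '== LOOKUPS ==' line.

Process each operation:
  add 48.0.0.0/4 -> H4 at depth 4
  del 48.0.0.0/4 (clear depth 4)
  add 49.131.32.0/20 -> H4 at depth 20
  ? 49.131.33.47  path d0:-→d1:-→d2:-→d3:-→d4:-→d5:-→d6:-→d7:-→d8:-→d9:-→d10:-→d11:-→d12:-→d13:-→d14:-→d15:-→d16:-→d17:-→d18:-→d19:-→d20:H4  best=H4
  ? 49.131.32.0  path d0:-→d1:-→d2:-→d3:-→d4:-→d5:-→d6:-→d7:-→d8:-→d9:-→d10:-→d11:-→d12:-→d13:-→d14:-→d15:-→d16:-→d17:-→d18:-→d19:-→d20:H4  best=H4
  ? 49.131.36.212  path d0:-→d1:-→d2:-→d3:-→d4:-→d5:-→d6:-→d7:-→d8:-→d9:-→d10:-→d11:-→d12:-→d13:-→d14:-→d15:-→d16:-→d17:-→d18:-→d19:-→d20:H4  best=H4
  ? 49.131.33.146  path d0:-→d1:-→d2:-→d3:-→d4:-→d5:-→d6:-→d7:-→d8:-→d9:-→d10:-→d11:-→d12:-→d13:-→d14:-→d15:-→d16:-→d17:-→d18:-→d19:-→d20:H4  best=H4
  ? 49.131.35.223  path d0:-→d1:-→d2:-→d3:-→d4:-→d5:-→d6:-→d7:-→d8:-→d9:-→d10:-→d11:-→d12:-→d13:-→d14:-→d15:-→d16:-→d17:-→d18:-→d19:-→d20:H4  best=H4
  add 199.194.248.0/24 -> H0 at depth 24
  add 0.0.0.0/0 -> H3 at depth 0
  add 62.182.23.96/28 -> H2 at depth 28
  ? 93.82.84.64  path d0:H3→d1:-  best=H3
  ? 62.182.23.100  path d0:H3→d1:-→d2:-→d3:-→d4:-→d5:-→d6:-→d7:-→d8:-→d9:-→d10:-→d11:-→d12:-→d13:-→d14:-→d15:-→d16:-→d17:-→d18:-→d19:-→d20:-→d21:-→d22:-→d23:-→d24:-→d25:-→d26:-→d27:-→d28:H2  best=H2
  add 0.0.0.0/0 -> H0 at depth 0
  ? 62.182.23.97  path d0:H0→d1:-→d2:-→d3:-→d4:-→d5:-→d6:-→d7:-→d8:-→d9:-→d10:-→d11:-→d12:-→d13:-→d14:-→d15:-→d16:-→d17:-→d18:-→d19:-→d20:-→d21:-→d22:-→d23:-→d24:-→d25:-→d26:-→d27:-→d28:H2  best=H2
  ? 62.182.23.100  path d0:H0→d1:-→d2:-→d3:-→d4:-→d5:-→d6:-→d7:-→d8:-→d9:-→d10:-→d11:-→d12:-→d13:-→d14:-→d15:-→d16:-→d17:-→d18:-→d19:-→d20:-→d21:-→d22:-→d23:-→d24:-→d25:-→d26:-→d27:-→d28:H2  best=H2
  ? 62.182.23.98  path d0:H0→d1:-→d2:-→d3:-→d4:-→d5:-→d6:-→d7:-→d8:-→d9:-→d10:-→d11:-→d12:-→d13:-→d14:-→d15:-→d16:-→d17:-→d18:-→d19:-→d20:-→d21:-→d22:-→d23:-→d24:-→d25:-→d26:-→d27:-→d28:H2  best=H2
  ? 62.182.23.97  path d0:H0→d1:-→d2:-→d3:-→d4:-→d5:-→d6:-→d7:-→d8:-→d9:-→d10:-→d11:-→d12:-→d13:-→d14:-→d15:-→d16:-→d17:-→d18:-→d19:-→d20:-→d21:-→d22:-→d23:-→d24:-→d25:-→d26:-→d27:-→d28:H2  best=H2
  add 49.131.37.0/24 -> H4 at depth 24
  ? 199.194.248.0  path d0:H0→d1:-→d2:-→d3:-→d4:-→d5:-→d6:-→d7:-→d8:-→d9:-→d10:-→d11:-→d12:-→d13:-→d14:-→d15:-→d16:-→d17:-→d18:-→d19:-→d20:-→d21:-→d22:-→d23:-→d24:H0  best=H0
  add 62.182.23.0/24 -> H0 at depth 24
  add 192.0.0.0/2 -> H2 at depth 2
  ? 62.182.23.13  path d0:H0→d1:-→d2:-→d3:-→d4:-→d5:-→d6:-→d7:-→d8:-→d9:-→d10:-→d11:-→d12:-→d13:-→d14:-→d15:-→d16:-→d17:-→d18:-→d19:-→d20:-→d21:-→d22:-→d23:-→d24:H0→d25:-  best=H0
  ? 173.251.168.40  path d0:H0→d1:-  best=H0
  del 62.182.23.0/24 (clear depth 24)
  add 49.131.0.0/16 -> H1 at depth 16
  del 49.131.0.0/16 (clear depth 16)
  add 49.131.37.0/24 -> H0 at depth 24
  ? 245.214.58.151  path d0:H0→d1:-→d2:H2  best=H2

== LOOKUPS ==
["H4","H4","H4","H4","H4","H3","H2","H2","H2","H2","H2","H0","H0","H0","H2"]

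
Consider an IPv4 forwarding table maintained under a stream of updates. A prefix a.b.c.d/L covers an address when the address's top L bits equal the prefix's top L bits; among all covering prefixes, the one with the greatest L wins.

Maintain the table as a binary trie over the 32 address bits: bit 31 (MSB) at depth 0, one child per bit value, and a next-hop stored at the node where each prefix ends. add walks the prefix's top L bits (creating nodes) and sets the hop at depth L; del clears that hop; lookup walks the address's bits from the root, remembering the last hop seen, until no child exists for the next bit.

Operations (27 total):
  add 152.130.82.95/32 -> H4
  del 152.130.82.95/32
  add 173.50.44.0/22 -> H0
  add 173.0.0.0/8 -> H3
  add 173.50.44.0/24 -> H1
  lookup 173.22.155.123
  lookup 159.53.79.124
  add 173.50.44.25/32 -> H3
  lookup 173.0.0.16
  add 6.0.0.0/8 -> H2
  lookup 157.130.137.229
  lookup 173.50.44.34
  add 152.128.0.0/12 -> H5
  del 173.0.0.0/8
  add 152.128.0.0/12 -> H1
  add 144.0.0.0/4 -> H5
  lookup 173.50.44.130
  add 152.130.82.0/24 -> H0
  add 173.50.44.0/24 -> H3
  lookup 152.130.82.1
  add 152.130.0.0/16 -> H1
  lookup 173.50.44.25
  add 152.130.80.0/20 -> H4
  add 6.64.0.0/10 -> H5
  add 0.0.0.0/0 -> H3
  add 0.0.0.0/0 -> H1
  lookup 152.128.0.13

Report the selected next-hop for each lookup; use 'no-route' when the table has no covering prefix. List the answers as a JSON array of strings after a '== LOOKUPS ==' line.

Apply in order:
  + 152.130.82.95/32 (H4) depth=32
  del 152.130.82.95/32 (clear depth 32)
  + 173.50.44.0/22 (H0) depth=22
  + 173.0.0.0/8 (H3) depth=8
  + 173.50.44.0/24 (H1) depth=24
  lookup 173.22.155.123: bits 1010110100 walk d0:-→d1:-→d2:-→d3:-→d4:-→d5:-→d6:-→d7:-→d8:H3→d9:-→d10:- -> H3
  lookup 159.53.79.124: bits 10011 walk d0:-→d1:-→d2:-→d3:-→d4:-→d5:- -> no-route
  + 173.50.44.25/32 (H3) depth=32
  lookup 173.0.0.16: bits 1010110100 walk d0:-→d1:-→d2:-→d3:-→d4:-→d5:-→d6:-→d7:-→d8:H3→d9:-→d10:- -> H3
  + 6.0.0.0/8 (H2) depth=8
  lookup 157.130.137.229: bits 10011 walk d0:-→d1:-→d2:-→d3:-→d4:-→d5:- -> no-route
  lookup 173.50.44.34: bits 10101101001100100010110000 walk d0:-→d1:-→d2:-→d3:-→d4:-→d5:-→d6:-→d7:-→d8:H3→d9:-→d10:-→d11:-→d12:-→d13:-→d14:-→d15:-→d16:-→d17:-→d18:-→d19:-→d20:-→d21:-→d22:H0→d23:-→d24:H1→d25:-→d26:- -> H1
  + 152.128.0.0/12 (H5) depth=12
  del 173.0.0.0/8 (clear depth 8)
  + 152.128.0.0/12 (H1) depth=12
  + 144.0.0.0/4 (H5) depth=4
  lookup 173.50.44.130: bits 101011010011001000101100 walk d0:-→d1:-→d2:-→d3:-→d4:-→d5:-→d6:-→d7:-→d8:-→d9:-→d10:-→d11:-→d12:-→d13:-→d14:-→d15:-→d16:-→d17:-→d18:-→d19:-→d20:-→d21:-→d22:H0→d23:-→d24:H1 -> H1
  + 152.130.82.0/24 (H0) depth=24
  + 173.50.44.0/24 (H3) depth=24
  lookup 152.130.82.1: bits 1001100010000010010100100 walk d0:-→d1:-→d2:-→d3:-→d4:H5→d5:-→d6:-→d7:-→d8:-→d9:-→d10:-→d11:-→d12:H1→d13:-→d14:-→d15:-→d16:-→d17:-→d18:-→d19:-→d20:-→d21:-→d22:-→d23:-→d24:H0→d25:- -> H0
  + 152.130.0.0/16 (H1) depth=16
  lookup 173.50.44.25: bits 10101101001100100010110000011001 walk d0:-→d1:-→d2:-→d3:-→d4:-→d5:-→d6:-→d7:-→d8:-→d9:-→d10:-→d11:-→d12:-→d13:-→d14:-→d15:-→d16:-→d17:-→d18:-→d19:-→d20:-→d21:-→d22:H0→d23:-→d24:H3→d25:-→d26:-→d27:-→d28:-→d29:-→d30:-→d31:-→d32:H3 -> H3
  + 152.130.80.0/20 (H4) depth=20
  + 6.64.0.0/10 (H5) depth=10
  + 0.0.0.0/0 (H3) depth=0
  + 0.0.0.0/0 (H1) depth=0
  lookup 152.128.0.13: bits 10011000100000 walk d0:H1→d1:-→d2:-→d3:-→d4:H5→d5:-→d6:-→d7:-→d8:-→d9:-→d10:-→d11:-→d12:H1→d13:-→d14:- -> H1

== LOOKUPS ==
["H3","no-route","H3","no-route","H1","H1","H0","H3","H1"]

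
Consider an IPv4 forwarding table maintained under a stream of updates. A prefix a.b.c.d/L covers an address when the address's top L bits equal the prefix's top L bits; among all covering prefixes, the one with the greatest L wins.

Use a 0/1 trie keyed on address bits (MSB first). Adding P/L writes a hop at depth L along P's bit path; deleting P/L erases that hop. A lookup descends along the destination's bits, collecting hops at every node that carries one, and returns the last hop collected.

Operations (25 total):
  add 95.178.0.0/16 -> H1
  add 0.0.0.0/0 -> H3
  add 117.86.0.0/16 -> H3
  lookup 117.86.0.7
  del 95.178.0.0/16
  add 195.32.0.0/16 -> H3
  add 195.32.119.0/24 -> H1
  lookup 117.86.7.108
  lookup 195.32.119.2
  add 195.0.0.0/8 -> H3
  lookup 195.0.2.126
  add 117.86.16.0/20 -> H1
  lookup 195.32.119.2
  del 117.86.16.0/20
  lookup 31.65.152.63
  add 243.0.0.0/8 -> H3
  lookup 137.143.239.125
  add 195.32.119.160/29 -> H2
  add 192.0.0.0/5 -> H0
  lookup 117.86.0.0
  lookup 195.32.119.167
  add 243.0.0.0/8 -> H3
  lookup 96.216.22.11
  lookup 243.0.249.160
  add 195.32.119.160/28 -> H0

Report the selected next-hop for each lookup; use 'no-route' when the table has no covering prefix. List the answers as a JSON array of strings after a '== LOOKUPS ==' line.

Process each operation:
  add 95.178.0.0/16 -> H1 at depth 16
  add 0.0.0.0/0 -> H3 at depth 0
  add 117.86.0.0/16 -> H3 at depth 16
  ? 117.86.0.7  path d0:H3→d1:-→d2:-→d3:-→d4:-→d5:-→d6:-→d7:-→d8:-→d9:-→d10:-→d11:-→d12:-→d13:-→d14:-→d15:-→d16:H3  best=H3
  del 95.178.0.0/16 (clear depth 16)
  add 195.32.0.0/16 -> H3 at depth 16
  add 195.32.119.0/24 -> H1 at depth 24
  ? 117.86.7.108  path d0:H3→d1:-→d2:-→d3:-→d4:-→d5:-→d6:-→d7:-→d8:-→d9:-→d10:-→d11:-→d12:-→d13:-→d14:-→d15:-→d16:H3  best=H3
  ? 195.32.119.2  path d0:H3→d1:-→d2:-→d3:-→d4:-→d5:-→d6:-→d7:-→d8:-→d9:-→d10:-→d11:-→d12:-→d13:-→d14:-→d15:-→d16:H3→d17:-→d18:-→d19:-→d20:-→d21:-→d22:-→d23:-→d24:H1  best=H1
  add 195.0.0.0/8 -> H3 at depth 8
  ? 195.0.2.126  path d0:H3→d1:-→d2:-→d3:-→d4:-→d5:-→d6:-→d7:-→d8:H3→d9:-→d10:-  best=H3
  add 117.86.16.0/20 -> H1 at depth 20
  ? 195.32.119.2  path d0:H3→d1:-→d2:-→d3:-→d4:-→d5:-→d6:-→d7:-→d8:H3→d9:-→d10:-→d11:-→d12:-→d13:-→d14:-→d15:-→d16:H3→d17:-→d18:-→d19:-→d20:-→d21:-→d22:-→d23:-→d24:H1  best=H1
  del 117.86.16.0/20 (clear depth 20)
  ? 31.65.152.63  path d0:H3→d1:-  best=H3
  add 243.0.0.0/8 -> H3 at depth 8
  ? 137.143.239.125  path d0:H3→d1:-  best=H3
  add 195.32.119.160/29 -> H2 at depth 29
  add 192.0.0.0/5 -> H0 at depth 5
  ? 117.86.0.0  path d0:H3→d1:-→d2:-→d3:-→d4:-→d5:-→d6:-→d7:-→d8:-→d9:-→d10:-→d11:-→d12:-→d13:-→d14:-→d15:-→d16:H3→d17:-→d18:-→d19:-  best=H3
  ? 195.32.119.167  path d0:H3→d1:-→d2:-→d3:-→d4:-→d5:H0→d6:-→d7:-→d8:H3→d9:-→d10:-→d11:-→d12:-→d13:-→d14:-→d15:-→d16:H3→d17:-→d18:-→d19:-→d20:-→d21:-→d22:-→d23:-→d24:H1→d25:-→d26:-→d27:-→d28:-→d29:H2  best=H2
  add 243.0.0.0/8 -> H3 at depth 8
  ? 96.216.22.11  path d0:H3→d1:-→d2:-→d3:-  best=H3
  ? 243.0.249.160  path d0:H3→d1:-→d2:-→d3:-→d4:-→d5:-→d6:-→d7:-→d8:H3  best=H3
  add 195.32.119.160/28 -> H0 at depth 28

== LOOKUPS ==
["H3","H3","H1","H3","H1","H3","H3","H3","H2","H3","H3"]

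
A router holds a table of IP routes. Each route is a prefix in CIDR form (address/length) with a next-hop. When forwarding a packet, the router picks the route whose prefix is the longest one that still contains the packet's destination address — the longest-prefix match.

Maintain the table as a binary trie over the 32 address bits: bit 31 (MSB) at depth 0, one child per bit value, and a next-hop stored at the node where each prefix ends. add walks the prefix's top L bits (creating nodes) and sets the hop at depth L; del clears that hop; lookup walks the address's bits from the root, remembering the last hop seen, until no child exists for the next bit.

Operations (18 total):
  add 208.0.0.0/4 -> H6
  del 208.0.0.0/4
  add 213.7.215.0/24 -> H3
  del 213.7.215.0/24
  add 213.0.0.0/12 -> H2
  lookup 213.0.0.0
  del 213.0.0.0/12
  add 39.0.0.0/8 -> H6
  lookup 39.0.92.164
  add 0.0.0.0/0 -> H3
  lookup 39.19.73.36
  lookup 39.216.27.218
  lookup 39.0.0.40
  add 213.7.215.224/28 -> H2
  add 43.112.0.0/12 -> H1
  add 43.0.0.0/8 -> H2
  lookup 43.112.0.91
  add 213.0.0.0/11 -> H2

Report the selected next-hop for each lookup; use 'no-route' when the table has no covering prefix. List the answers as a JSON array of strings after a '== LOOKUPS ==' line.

Trace:
  add 208.0.0.0/4 -> H6 at depth 4
  - 208.0.0.0/4 clear@4
  add 213.7.215.0/24 -> H3 at depth 24
  - 213.7.215.0/24 clear@24
  add 213.0.0.0/12 -> H2 at depth 12
  ? 213.0.0.0  path d0:-→d1:-→d2:-→d3:-→d4:-→d5:-→d6:-→d7:-→d8:-→d9:-→d10:-→d11:-→d12:H2→d13:-  best=H2
  - 213.0.0.0/12 clear@12
  add 39.0.0.0/8 -> H6 at depth 8
  ? 39.0.92.164  path d0:-→d1:-→d2:-→d3:-→d4:-→d5:-→d6:-→d7:-→d8:H6  best=H6
  add 0.0.0.0/0 -> H3 at depth 0
  ? 39.19.73.36  path d0:H3→d1:-→d2:-→d3:-→d4:-→d5:-→d6:-→d7:-→d8:H6  best=H6
  ? 39.216.27.218  path d0:H3→d1:-→d2:-→d3:-→d4:-→d5:-→d6:-→d7:-→d8:H6  best=H6
  ? 39.0.0.40  path d0:H3→d1:-→d2:-→d3:-→d4:-→d5:-→d6:-→d7:-→d8:H6  best=H6
  add 213.7.215.224/28 -> H2 at depth 28
  add 43.112.0.0/12 -> H1 at depth 12
  add 43.0.0.0/8 -> H2 at depth 8
  ? 43.112.0.91  path d0:H3→d1:-→d2:-→d3:-→d4:-→d5:-→d6:-→d7:-→d8:H2→d9:-→d10:-→d11:-→d12:H1  best=H1
  add 213.0.0.0/11 -> H2 at depth 11

== LOOKUPS ==
["H2","H6","H6","H6","H6","H1"]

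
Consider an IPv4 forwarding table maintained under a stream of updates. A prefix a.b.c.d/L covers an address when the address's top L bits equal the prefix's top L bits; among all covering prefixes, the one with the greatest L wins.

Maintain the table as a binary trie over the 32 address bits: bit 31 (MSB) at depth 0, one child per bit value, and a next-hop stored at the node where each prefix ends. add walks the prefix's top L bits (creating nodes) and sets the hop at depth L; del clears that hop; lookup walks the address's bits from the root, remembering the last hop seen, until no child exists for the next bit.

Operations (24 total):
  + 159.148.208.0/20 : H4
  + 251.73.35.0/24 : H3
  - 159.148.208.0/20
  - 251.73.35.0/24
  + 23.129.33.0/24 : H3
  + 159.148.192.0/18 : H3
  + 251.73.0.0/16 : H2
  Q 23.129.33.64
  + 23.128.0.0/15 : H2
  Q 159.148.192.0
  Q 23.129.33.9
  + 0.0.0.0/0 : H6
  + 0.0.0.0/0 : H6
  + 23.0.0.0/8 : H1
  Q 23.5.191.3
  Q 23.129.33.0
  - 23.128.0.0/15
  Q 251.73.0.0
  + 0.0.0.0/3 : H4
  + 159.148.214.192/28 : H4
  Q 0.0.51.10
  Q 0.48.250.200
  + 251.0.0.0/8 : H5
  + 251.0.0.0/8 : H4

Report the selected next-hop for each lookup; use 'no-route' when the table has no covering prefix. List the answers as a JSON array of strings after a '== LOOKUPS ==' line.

Apply in order:
  add 159.148.208.0/20 -> H4 at depth 20
  add 251.73.35.0/24 -> H3 at depth 24
  - 159.148.208.0/20 clear@20
  - 251.73.35.0/24 clear@24
  add 23.129.33.0/24 -> H3 at depth 24
  add 159.148.192.0/18 -> H3 at depth 18
  add 251.73.0.0/16 -> H2 at depth 16
  Q 23.129.33.64: descend 000101111000000100100001 ; hops seen [H3] ; pick H3
  add 23.128.0.0/15 -> H2 at depth 15
  Q 159.148.192.0: descend 1001111110010100110 ; hops seen [H3] ; pick H3
  Q 23.129.33.9: descend 000101111000000100100001 ; hops seen [H2,H3] ; pick H3
  add 0.0.0.0/0 -> H6 at depth 0
  add 0.0.0.0/0 -> H6 at depth 0
  add 23.0.0.0/8 -> H1 at depth 8
  Q 23.5.191.3: descend 00010111 ; hops seen [H6,H1] ; pick H1
  Q 23.129.33.0: descend 000101111000000100100001 ; hops seen [H6,H1,H2,H3] ; pick H3
  - 23.128.0.0/15 clear@15
  Q 251.73.0.0: descend 111110110100100100 ; hops seen [H6,H2] ; pick H2
  add 0.0.0.0/3 -> H4 at depth 3
  add 159.148.214.192/28 -> H4 at depth 28
  Q 0.0.51.10: descend 000 ; hops seen [H6,H4] ; pick H4
  Q 0.48.250.200: descend 000 ; hops seen [H6,H4] ; pick H4
  add 251.0.0.0/8 -> H5 at depth 8
  add 251.0.0.0/8 -> H4 at depth 8

== LOOKUPS ==
["H3","H3","H3","H1","H3","H2","H4","H4"]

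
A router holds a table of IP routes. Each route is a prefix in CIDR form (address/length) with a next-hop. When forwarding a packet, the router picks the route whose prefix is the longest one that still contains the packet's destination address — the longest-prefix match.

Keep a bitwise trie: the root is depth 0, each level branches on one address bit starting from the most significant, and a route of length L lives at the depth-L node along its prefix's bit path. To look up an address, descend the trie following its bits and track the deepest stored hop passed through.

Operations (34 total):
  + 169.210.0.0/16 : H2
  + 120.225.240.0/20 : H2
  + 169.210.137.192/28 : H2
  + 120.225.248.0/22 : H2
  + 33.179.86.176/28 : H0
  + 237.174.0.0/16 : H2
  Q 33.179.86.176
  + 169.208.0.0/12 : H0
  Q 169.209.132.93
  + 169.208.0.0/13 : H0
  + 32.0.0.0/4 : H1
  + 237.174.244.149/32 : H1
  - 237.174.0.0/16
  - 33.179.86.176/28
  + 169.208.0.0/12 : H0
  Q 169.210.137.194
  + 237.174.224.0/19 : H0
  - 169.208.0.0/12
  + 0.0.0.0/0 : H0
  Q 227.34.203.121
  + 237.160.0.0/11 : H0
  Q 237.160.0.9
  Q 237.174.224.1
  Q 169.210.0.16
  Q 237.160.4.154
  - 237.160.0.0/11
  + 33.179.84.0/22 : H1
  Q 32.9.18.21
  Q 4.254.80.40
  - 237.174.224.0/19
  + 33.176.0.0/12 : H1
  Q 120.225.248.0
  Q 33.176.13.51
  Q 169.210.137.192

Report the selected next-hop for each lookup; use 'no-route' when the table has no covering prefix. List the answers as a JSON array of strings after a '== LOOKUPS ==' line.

Apply in order:
  add 169.210.0.0/16 -> H2 at depth 16
  add 120.225.240.0/20 -> H2 at depth 20
  add 169.210.137.192/28 -> H2 at depth 28
  add 120.225.248.0/22 -> H2 at depth 22
  add 33.179.86.176/28 -> H0 at depth 28
  add 237.174.0.0/16 -> H2 at depth 16
  Q 33.179.86.176: descend 0010000110110011010101101011 ; hops seen [H0] ; pick H0
  add 169.208.0.0/12 -> H0 at depth 12
  Q 169.209.132.93: descend 10101001110100 ; hops seen [H0] ; pick H0
  add 169.208.0.0/13 -> H0 at depth 13
  add 32.0.0.0/4 -> H1 at depth 4
  add 237.174.244.149/32 -> H1 at depth 32
  - 237.174.0.0/16 clear@16
  - 33.179.86.176/28 clear@28
  add 169.208.0.0/12 -> H0 at depth 12
  Q 169.210.137.194: descend 1010100111010010100010011100 ; hops seen [H0,H0,H2,H2] ; pick H2
  add 237.174.224.0/19 -> H0 at depth 19
  - 169.208.0.0/12 clear@12
  add 0.0.0.0/0 -> H0 at depth 0
  Q 227.34.203.121: descend 1110 ; hops seen [H0] ; pick H0
  add 237.160.0.0/11 -> H0 at depth 11
  Q 237.160.0.9: descend 111011011010 ; hops seen [H0,H0] ; pick H0
  Q 237.174.224.1: descend 1110110110101110111 ; hops seen [H0,H0,H0] ; pick H0
  Q 169.210.0.16: descend 1010100111010010 ; hops seen [H0,H0,H2] ; pick H2
  Q 237.160.4.154: descend 111011011010 ; hops seen [H0,H0] ; pick H0
  - 237.160.0.0/11 clear@11
  add 33.179.84.0/22 -> H1 at depth 22
  Q 32.9.18.21: descend 0010000 ; hops seen [H0,H1] ; pick H1
  Q 4.254.80.40: descend 00 ; hops seen [H0] ; pick H0
  - 237.174.224.0/19 clear@19
  add 33.176.0.0/12 -> H1 at depth 12
  Q 120.225.248.0: descend 0111100011100001111110 ; hops seen [H0,H2,H2] ; pick H2
  Q 33.176.13.51: descend 00100001101100 ; hops seen [H0,H1,H1] ; pick H1
  Q 169.210.137.192: descend 1010100111010010100010011100 ; hops seen [H0,H0,H2,H2] ; pick H2

== LOOKUPS ==
["H0","H0","H2","H0","H0","H0","H2","H0","H1","H0","H2","H1","H2"]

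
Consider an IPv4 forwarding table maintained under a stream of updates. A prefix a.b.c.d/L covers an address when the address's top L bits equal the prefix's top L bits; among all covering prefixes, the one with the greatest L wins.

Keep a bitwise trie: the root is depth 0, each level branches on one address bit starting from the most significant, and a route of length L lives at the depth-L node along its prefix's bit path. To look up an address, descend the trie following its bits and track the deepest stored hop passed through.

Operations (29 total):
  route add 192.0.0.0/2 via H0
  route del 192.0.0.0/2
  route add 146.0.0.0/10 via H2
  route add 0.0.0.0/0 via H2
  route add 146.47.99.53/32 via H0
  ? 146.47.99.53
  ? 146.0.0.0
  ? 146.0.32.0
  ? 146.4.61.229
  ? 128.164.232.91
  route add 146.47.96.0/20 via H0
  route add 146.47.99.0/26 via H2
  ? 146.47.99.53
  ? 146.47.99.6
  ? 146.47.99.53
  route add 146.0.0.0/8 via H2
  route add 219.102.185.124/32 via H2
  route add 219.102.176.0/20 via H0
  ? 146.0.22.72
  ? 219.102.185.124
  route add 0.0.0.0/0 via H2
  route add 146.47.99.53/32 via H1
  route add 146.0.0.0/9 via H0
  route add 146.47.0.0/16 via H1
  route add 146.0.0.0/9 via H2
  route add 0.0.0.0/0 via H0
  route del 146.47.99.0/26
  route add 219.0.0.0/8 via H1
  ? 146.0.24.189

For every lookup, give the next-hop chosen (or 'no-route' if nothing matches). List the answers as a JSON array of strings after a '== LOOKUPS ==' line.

Trace:
  + 192.0.0.0/2 (H0) depth=2
  del 192.0.0.0/2 (clear depth 2)
  + 146.0.0.0/10 (H2) depth=10
  + 0.0.0.0/0 (H2) depth=0
  + 146.47.99.53/32 (H0) depth=32
  lookup 146.47.99.53: bits 10010010001011110110001100110101 walk d0:H2→d1:-→d2:-→d3:-→d4:-→d5:-→d6:-→d7:-→d8:-→d9:-→d10:H2→d11:-→d12:-→d13:-→d14:-→d15:-→d16:-→d17:-→d18:-→d19:-→d20:-→d21:-→d22:-→d23:-→d24:-→d25:-→d26:-→d27:-→d28:-→d29:-→d30:-→d31:-→d32:H0 -> H0
  lookup 146.0.0.0: bits 1001001000 walk d0:H2→d1:-→d2:-→d3:-→d4:-→d5:-→d6:-→d7:-→d8:-→d9:-→d10:H2 -> H2
  lookup 146.0.32.0: bits 1001001000 walk d0:H2→d1:-→d2:-→d3:-→d4:-→d5:-→d6:-→d7:-→d8:-→d9:-→d10:H2 -> H2
  lookup 146.4.61.229: bits 1001001000 walk d0:H2→d1:-→d2:-→d3:-→d4:-→d5:-→d6:-→d7:-→d8:-→d9:-→d10:H2 -> H2
  lookup 128.164.232.91: bits 100 walk d0:H2→d1:-→d2:-→d3:- -> H2
  + 146.47.96.0/20 (H0) depth=20
  + 146.47.99.0/26 (H2) depth=26
  lookup 146.47.99.53: bits 10010010001011110110001100110101 walk d0:H2→d1:-→d2:-→d3:-→d4:-→d5:-→d6:-→d7:-→d8:-→d9:-→d10:H2→d11:-→d12:-→d13:-→d14:-→d15:-→d16:-→d17:-→d18:-→d19:-→d20:H0→d21:-→d22:-→d23:-→d24:-→d25:-→d26:H2→d27:-→d28:-→d29:-→d30:-→d31:-→d32:H0 -> H0
  lookup 146.47.99.6: bits 10010010001011110110001100 walk d0:H2→d1:-→d2:-→d3:-→d4:-→d5:-→d6:-→d7:-→d8:-→d9:-→d10:H2→d11:-→d12:-→d13:-→d14:-→d15:-→d16:-→d17:-→d18:-→d19:-→d20:H0→d21:-→d22:-→d23:-→d24:-→d25:-→d26:H2 -> H2
  lookup 146.47.99.53: bits 10010010001011110110001100110101 walk d0:H2→d1:-→d2:-→d3:-→d4:-→d5:-→d6:-→d7:-→d8:-→d9:-→d10:H2→d11:-→d12:-→d13:-→d14:-→d15:-→d16:-→d17:-→d18:-→d19:-→d20:H0→d21:-→d22:-→d23:-→d24:-→d25:-→d26:H2→d27:-→d28:-→d29:-→d30:-→d31:-→d32:H0 -> H0
  + 146.0.0.0/8 (H2) depth=8
  + 219.102.185.124/32 (H2) depth=32
  + 219.102.176.0/20 (H0) depth=20
  lookup 146.0.22.72: bits 1001001000 walk d0:H2→d1:-→d2:-→d3:-→d4:-→d5:-→d6:-→d7:-→d8:H2→d9:-→d10:H2 -> H2
  lookup 219.102.185.124: bits 11011011011001101011100101111100 walk d0:H2→d1:-→d2:-→d3:-→d4:-→d5:-→d6:-→d7:-→d8:-→d9:-→d10:-→d11:-→d12:-→d13:-→d14:-→d15:-→d16:-→d17:-→d18:-→d19:-→d20:H0→d21:-→d22:-→d23:-→d24:-→d25:-→d26:-→d27:-→d28:-→d29:-→d30:-→d31:-→d32:H2 -> H2
  + 0.0.0.0/0 (H2) depth=0
  + 146.47.99.53/32 (H1) depth=32
  + 146.0.0.0/9 (H0) depth=9
  + 146.47.0.0/16 (H1) depth=16
  + 146.0.0.0/9 (H2) depth=9
  + 0.0.0.0/0 (H0) depth=0
  del 146.47.99.0/26 (clear depth 26)
  + 219.0.0.0/8 (H1) depth=8
  lookup 146.0.24.189: bits 1001001000 walk d0:H0→d1:-→d2:-→d3:-→d4:-→d5:-→d6:-→d7:-→d8:H2→d9:H2→d10:H2 -> H2

== LOOKUPS ==
["H0","H2","H2","H2","H2","H0","H2","H0","H2","H2","H2"]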